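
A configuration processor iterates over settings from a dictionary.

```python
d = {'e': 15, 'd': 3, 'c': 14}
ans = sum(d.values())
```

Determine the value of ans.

Step 1: d.values() = [15, 3, 14].
Step 2: sum = 32.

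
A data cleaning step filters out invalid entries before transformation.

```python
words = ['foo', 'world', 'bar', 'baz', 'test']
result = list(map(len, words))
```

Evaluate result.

Step 1: Map len() to each word:
  'foo' -> 3
  'world' -> 5
  'bar' -> 3
  'baz' -> 3
  'test' -> 4
Therefore result = [3, 5, 3, 3, 4].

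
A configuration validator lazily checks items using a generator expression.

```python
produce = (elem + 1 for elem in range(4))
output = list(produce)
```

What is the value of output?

Step 1: For each elem in range(4), compute elem+1:
  elem=0: 0+1 = 1
  elem=1: 1+1 = 2
  elem=2: 2+1 = 3
  elem=3: 3+1 = 4
Therefore output = [1, 2, 3, 4].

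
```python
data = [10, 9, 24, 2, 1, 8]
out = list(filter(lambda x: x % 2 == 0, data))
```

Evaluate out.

Step 1: Filter elements divisible by 2:
  10 % 2 = 0: kept
  9 % 2 = 1: removed
  24 % 2 = 0: kept
  2 % 2 = 0: kept
  1 % 2 = 1: removed
  8 % 2 = 0: kept
Therefore out = [10, 24, 2, 8].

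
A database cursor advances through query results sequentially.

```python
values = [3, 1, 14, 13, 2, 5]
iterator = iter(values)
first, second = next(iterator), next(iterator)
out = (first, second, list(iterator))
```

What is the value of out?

Step 1: Create iterator over [3, 1, 14, 13, 2, 5].
Step 2: first = 3, second = 1.
Step 3: Remaining elements: [14, 13, 2, 5].
Therefore out = (3, 1, [14, 13, 2, 5]).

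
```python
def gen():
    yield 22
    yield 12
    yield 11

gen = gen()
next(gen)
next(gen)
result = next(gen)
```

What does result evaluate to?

Step 1: gen() creates a generator.
Step 2: next(gen) yields 22 (consumed and discarded).
Step 3: next(gen) yields 12 (consumed and discarded).
Step 4: next(gen) yields 11, assigned to result.
Therefore result = 11.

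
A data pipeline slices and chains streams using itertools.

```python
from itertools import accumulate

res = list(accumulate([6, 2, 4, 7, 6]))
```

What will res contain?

Step 1: accumulate computes running sums:
  + 6 = 6
  + 2 = 8
  + 4 = 12
  + 7 = 19
  + 6 = 25
Therefore res = [6, 8, 12, 19, 25].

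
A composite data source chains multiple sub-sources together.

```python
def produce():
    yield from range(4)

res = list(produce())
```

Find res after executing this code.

Step 1: yield from delegates to the iterable, yielding each element.
Step 2: Collected values: [0, 1, 2, 3].
Therefore res = [0, 1, 2, 3].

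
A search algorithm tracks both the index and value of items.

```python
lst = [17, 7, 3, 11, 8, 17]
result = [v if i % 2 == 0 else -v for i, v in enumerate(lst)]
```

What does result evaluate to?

Step 1: For each (i, v), keep v if i is even, negate if odd:
  i=0 (even): keep 17
  i=1 (odd): negate to -7
  i=2 (even): keep 3
  i=3 (odd): negate to -11
  i=4 (even): keep 8
  i=5 (odd): negate to -17
Therefore result = [17, -7, 3, -11, 8, -17].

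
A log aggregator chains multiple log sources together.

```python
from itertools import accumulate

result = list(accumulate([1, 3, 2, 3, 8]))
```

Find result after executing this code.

Step 1: accumulate computes running sums:
  + 1 = 1
  + 3 = 4
  + 2 = 6
  + 3 = 9
  + 8 = 17
Therefore result = [1, 4, 6, 9, 17].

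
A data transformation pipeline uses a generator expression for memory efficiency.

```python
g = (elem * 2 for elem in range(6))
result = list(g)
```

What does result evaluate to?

Step 1: For each elem in range(6), compute elem*2:
  elem=0: 0*2 = 0
  elem=1: 1*2 = 2
  elem=2: 2*2 = 4
  elem=3: 3*2 = 6
  elem=4: 4*2 = 8
  elem=5: 5*2 = 10
Therefore result = [0, 2, 4, 6, 8, 10].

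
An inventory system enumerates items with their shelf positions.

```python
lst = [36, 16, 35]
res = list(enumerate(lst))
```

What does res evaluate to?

Step 1: enumerate pairs each element with its index:
  (0, 36)
  (1, 16)
  (2, 35)
Therefore res = [(0, 36), (1, 16), (2, 35)].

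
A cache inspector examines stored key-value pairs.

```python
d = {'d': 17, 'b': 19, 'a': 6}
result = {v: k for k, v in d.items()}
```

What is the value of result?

Step 1: Invert dict (swap keys and values):
  'd': 17 -> 17: 'd'
  'b': 19 -> 19: 'b'
  'a': 6 -> 6: 'a'
Therefore result = {17: 'd', 19: 'b', 6: 'a'}.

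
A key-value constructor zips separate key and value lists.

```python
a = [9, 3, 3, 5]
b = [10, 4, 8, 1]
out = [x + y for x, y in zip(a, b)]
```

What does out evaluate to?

Step 1: Add corresponding elements:
  9 + 10 = 19
  3 + 4 = 7
  3 + 8 = 11
  5 + 1 = 6
Therefore out = [19, 7, 11, 6].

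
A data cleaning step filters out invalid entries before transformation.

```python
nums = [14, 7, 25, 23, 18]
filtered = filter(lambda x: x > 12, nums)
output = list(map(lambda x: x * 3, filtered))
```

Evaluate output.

Step 1: Filter nums for elements > 12:
  14: kept
  7: removed
  25: kept
  23: kept
  18: kept
Step 2: Map x * 3 on filtered [14, 25, 23, 18]:
  14 -> 42
  25 -> 75
  23 -> 69
  18 -> 54
Therefore output = [42, 75, 69, 54].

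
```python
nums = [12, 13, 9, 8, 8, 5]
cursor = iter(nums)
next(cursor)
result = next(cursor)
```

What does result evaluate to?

Step 1: Create iterator over [12, 13, 9, 8, 8, 5].
Step 2: next() consumes 12.
Step 3: next() returns 13.
Therefore result = 13.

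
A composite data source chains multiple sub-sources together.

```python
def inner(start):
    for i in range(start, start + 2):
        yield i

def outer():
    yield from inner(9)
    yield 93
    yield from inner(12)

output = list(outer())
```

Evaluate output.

Step 1: outer() delegates to inner(9):
  yield 9
  yield 10
Step 2: yield 93
Step 3: Delegates to inner(12):
  yield 12
  yield 13
Therefore output = [9, 10, 93, 12, 13].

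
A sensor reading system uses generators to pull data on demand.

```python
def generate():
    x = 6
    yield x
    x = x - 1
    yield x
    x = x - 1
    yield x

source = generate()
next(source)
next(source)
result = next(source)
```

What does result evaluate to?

Step 1: Trace through generator execution:
  Yield 1: x starts at 6, yield 6
  Yield 2: x = 6 - 1 = 5, yield 5
  Yield 3: x = 5 - 1 = 4, yield 4
Step 2: First next() gets 6, second next() gets the second value, third next() yields 4.
Therefore result = 4.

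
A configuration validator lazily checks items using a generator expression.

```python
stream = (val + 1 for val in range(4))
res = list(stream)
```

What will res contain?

Step 1: For each val in range(4), compute val+1:
  val=0: 0+1 = 1
  val=1: 1+1 = 2
  val=2: 2+1 = 3
  val=3: 3+1 = 4
Therefore res = [1, 2, 3, 4].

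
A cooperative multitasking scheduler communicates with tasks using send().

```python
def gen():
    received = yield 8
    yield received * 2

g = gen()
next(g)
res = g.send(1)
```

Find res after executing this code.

Step 1: next(g) advances to first yield, producing 8.
Step 2: send(1) resumes, received = 1.
Step 3: yield received * 2 = 1 * 2 = 2.
Therefore res = 2.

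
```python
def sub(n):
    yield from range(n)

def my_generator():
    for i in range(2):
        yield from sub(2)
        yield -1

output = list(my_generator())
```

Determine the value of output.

Step 1: For each i in range(2):
  i=0: yield from sub(2) -> [0, 1], then yield -1
  i=1: yield from sub(2) -> [0, 1], then yield -1
Therefore output = [0, 1, -1, 0, 1, -1].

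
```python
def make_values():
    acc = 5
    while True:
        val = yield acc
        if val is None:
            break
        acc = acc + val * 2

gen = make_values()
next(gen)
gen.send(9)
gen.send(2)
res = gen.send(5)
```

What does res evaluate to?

Step 1: next() -> yield acc=5.
Step 2: send(9) -> val=9, acc = 5 + 9*2 = 23, yield 23.
Step 3: send(2) -> val=2, acc = 23 + 2*2 = 27, yield 27.
Step 4: send(5) -> val=5, acc = 27 + 5*2 = 37, yield 37.
Therefore res = 37.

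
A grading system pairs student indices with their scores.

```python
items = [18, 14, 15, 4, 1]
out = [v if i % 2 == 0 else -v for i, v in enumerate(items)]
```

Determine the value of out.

Step 1: For each (i, v), keep v if i is even, negate if odd:
  i=0 (even): keep 18
  i=1 (odd): negate to -14
  i=2 (even): keep 15
  i=3 (odd): negate to -4
  i=4 (even): keep 1
Therefore out = [18, -14, 15, -4, 1].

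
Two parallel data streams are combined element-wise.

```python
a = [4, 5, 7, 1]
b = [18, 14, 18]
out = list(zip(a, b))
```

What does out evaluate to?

Step 1: zip stops at shortest (len(a)=4, len(b)=3):
  Index 0: (4, 18)
  Index 1: (5, 14)
  Index 2: (7, 18)
Step 2: Last element of a (1) has no pair, dropped.
Therefore out = [(4, 18), (5, 14), (7, 18)].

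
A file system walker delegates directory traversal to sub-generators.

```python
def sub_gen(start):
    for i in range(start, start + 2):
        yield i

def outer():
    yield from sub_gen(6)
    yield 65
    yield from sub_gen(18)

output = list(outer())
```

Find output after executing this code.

Step 1: outer() delegates to sub_gen(6):
  yield 6
  yield 7
Step 2: yield 65
Step 3: Delegates to sub_gen(18):
  yield 18
  yield 19
Therefore output = [6, 7, 65, 18, 19].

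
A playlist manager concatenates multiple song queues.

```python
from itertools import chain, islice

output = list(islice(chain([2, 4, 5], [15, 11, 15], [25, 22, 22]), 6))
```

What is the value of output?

Step 1: chain([2, 4, 5], [15, 11, 15], [25, 22, 22]) = [2, 4, 5, 15, 11, 15, 25, 22, 22].
Step 2: islice takes first 6 elements: [2, 4, 5, 15, 11, 15].
Therefore output = [2, 4, 5, 15, 11, 15].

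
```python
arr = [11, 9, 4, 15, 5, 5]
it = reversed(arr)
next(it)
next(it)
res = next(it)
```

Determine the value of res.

Step 1: reversed([11, 9, 4, 15, 5, 5]) gives iterator: [5, 5, 15, 4, 9, 11].
Step 2: First next() = 5, second next() = 5.
Step 3: Third next() = 15.
Therefore res = 15.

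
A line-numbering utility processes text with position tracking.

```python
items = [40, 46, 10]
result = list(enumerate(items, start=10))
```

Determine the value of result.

Step 1: enumerate with start=10:
  (10, 40)
  (11, 46)
  (12, 10)
Therefore result = [(10, 40), (11, 46), (12, 10)].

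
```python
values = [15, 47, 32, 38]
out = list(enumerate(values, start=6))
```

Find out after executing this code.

Step 1: enumerate with start=6:
  (6, 15)
  (7, 47)
  (8, 32)
  (9, 38)
Therefore out = [(6, 15), (7, 47), (8, 32), (9, 38)].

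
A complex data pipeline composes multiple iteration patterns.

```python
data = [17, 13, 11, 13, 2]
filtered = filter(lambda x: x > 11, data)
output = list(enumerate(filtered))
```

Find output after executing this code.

Step 1: Filter [17, 13, 11, 13, 2] for > 11: [17, 13, 13].
Step 2: enumerate re-indexes from 0: [(0, 17), (1, 13), (2, 13)].
Therefore output = [(0, 17), (1, 13), (2, 13)].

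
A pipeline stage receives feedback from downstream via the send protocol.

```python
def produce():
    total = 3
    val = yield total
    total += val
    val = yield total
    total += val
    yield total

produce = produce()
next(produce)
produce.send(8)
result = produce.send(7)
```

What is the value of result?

Step 1: next() -> yield total=3.
Step 2: send(8) -> val=8, total = 3+8 = 11, yield 11.
Step 3: send(7) -> val=7, total = 11+7 = 18, yield 18.
Therefore result = 18.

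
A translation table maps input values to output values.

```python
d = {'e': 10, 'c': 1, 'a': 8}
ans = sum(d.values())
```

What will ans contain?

Step 1: d.values() = [10, 1, 8].
Step 2: sum = 19.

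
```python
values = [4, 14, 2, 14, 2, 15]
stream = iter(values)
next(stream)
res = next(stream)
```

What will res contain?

Step 1: Create iterator over [4, 14, 2, 14, 2, 15].
Step 2: next() consumes 4.
Step 3: next() returns 14.
Therefore res = 14.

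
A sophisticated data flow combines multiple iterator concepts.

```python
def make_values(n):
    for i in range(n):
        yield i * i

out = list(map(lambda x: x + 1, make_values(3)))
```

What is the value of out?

Step 1: make_values(3) yields squares: [0, 1, 4].
Step 2: map adds 1 to each: [1, 2, 5].
Therefore out = [1, 2, 5].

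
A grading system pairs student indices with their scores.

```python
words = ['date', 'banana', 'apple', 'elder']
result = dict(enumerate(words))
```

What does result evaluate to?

Step 1: enumerate pairs indices with words:
  0 -> 'date'
  1 -> 'banana'
  2 -> 'apple'
  3 -> 'elder'
Therefore result = {0: 'date', 1: 'banana', 2: 'apple', 3: 'elder'}.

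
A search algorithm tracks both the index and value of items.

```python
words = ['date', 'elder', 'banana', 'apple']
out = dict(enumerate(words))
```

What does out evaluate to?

Step 1: enumerate pairs indices with words:
  0 -> 'date'
  1 -> 'elder'
  2 -> 'banana'
  3 -> 'apple'
Therefore out = {0: 'date', 1: 'elder', 2: 'banana', 3: 'apple'}.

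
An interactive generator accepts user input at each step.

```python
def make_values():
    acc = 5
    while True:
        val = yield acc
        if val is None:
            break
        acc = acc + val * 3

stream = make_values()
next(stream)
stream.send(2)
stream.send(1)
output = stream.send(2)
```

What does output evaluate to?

Step 1: next() -> yield acc=5.
Step 2: send(2) -> val=2, acc = 5 + 2*3 = 11, yield 11.
Step 3: send(1) -> val=1, acc = 11 + 1*3 = 14, yield 14.
Step 4: send(2) -> val=2, acc = 14 + 2*3 = 20, yield 20.
Therefore output = 20.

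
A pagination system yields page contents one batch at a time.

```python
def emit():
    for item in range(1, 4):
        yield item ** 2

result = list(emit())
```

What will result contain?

Step 1: For each item in range(1, 4), yield item**2:
  item=1: yield 1**2 = 1
  item=2: yield 2**2 = 4
  item=3: yield 3**2 = 9
Therefore result = [1, 4, 9].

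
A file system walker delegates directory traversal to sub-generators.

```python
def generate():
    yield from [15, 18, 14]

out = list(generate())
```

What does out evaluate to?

Step 1: yield from delegates to the iterable, yielding each element.
Step 2: Collected values: [15, 18, 14].
Therefore out = [15, 18, 14].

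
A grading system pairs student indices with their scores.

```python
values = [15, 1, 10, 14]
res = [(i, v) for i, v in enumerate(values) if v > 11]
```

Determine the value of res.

Step 1: Filter enumerate([15, 1, 10, 14]) keeping v > 11:
  (0, 15): 15 > 11, included
  (1, 1): 1 <= 11, excluded
  (2, 10): 10 <= 11, excluded
  (3, 14): 14 > 11, included
Therefore res = [(0, 15), (3, 14)].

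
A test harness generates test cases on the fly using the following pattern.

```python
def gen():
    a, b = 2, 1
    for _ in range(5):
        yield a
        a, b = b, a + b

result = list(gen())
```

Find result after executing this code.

Step 1: Fibonacci-like sequence starting with a=2, b=1:
  Iteration 1: yield a=2, then a,b = 1,3
  Iteration 2: yield a=1, then a,b = 3,4
  Iteration 3: yield a=3, then a,b = 4,7
  Iteration 4: yield a=4, then a,b = 7,11
  Iteration 5: yield a=7, then a,b = 11,18
Therefore result = [2, 1, 3, 4, 7].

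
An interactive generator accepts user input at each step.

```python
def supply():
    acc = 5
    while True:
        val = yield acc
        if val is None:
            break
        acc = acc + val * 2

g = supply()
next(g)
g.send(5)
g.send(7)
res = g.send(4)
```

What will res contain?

Step 1: next() -> yield acc=5.
Step 2: send(5) -> val=5, acc = 5 + 5*2 = 15, yield 15.
Step 3: send(7) -> val=7, acc = 15 + 7*2 = 29, yield 29.
Step 4: send(4) -> val=4, acc = 29 + 4*2 = 37, yield 37.
Therefore res = 37.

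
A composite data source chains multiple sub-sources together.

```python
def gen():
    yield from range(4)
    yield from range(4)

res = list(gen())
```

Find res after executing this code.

Step 1: Trace yields in order:
  yield 0
  yield 1
  yield 2
  yield 3
  yield 0
  yield 1
  yield 2
  yield 3
Therefore res = [0, 1, 2, 3, 0, 1, 2, 3].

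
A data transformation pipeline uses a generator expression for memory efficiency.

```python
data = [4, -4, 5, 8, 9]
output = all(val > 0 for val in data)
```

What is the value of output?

Step 1: Check val > 0 for each element in [4, -4, 5, 8, 9]:
  4 > 0: True
  -4 > 0: False
  5 > 0: True
  8 > 0: True
  9 > 0: True
Step 2: all() returns False.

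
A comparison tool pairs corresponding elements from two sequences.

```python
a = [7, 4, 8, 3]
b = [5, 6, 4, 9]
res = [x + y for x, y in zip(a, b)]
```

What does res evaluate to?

Step 1: Add corresponding elements:
  7 + 5 = 12
  4 + 6 = 10
  8 + 4 = 12
  3 + 9 = 12
Therefore res = [12, 10, 12, 12].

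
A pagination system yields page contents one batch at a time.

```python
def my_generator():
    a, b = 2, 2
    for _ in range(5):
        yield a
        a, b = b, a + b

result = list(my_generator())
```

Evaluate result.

Step 1: Fibonacci-like sequence starting with a=2, b=2:
  Iteration 1: yield a=2, then a,b = 2,4
  Iteration 2: yield a=2, then a,b = 4,6
  Iteration 3: yield a=4, then a,b = 6,10
  Iteration 4: yield a=6, then a,b = 10,16
  Iteration 5: yield a=10, then a,b = 16,26
Therefore result = [2, 2, 4, 6, 10].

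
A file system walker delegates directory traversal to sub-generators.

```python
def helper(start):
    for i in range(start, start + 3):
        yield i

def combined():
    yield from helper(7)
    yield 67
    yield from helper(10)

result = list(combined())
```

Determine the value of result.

Step 1: combined() delegates to helper(7):
  yield 7
  yield 8
  yield 9
Step 2: yield 67
Step 3: Delegates to helper(10):
  yield 10
  yield 11
  yield 12
Therefore result = [7, 8, 9, 67, 10, 11, 12].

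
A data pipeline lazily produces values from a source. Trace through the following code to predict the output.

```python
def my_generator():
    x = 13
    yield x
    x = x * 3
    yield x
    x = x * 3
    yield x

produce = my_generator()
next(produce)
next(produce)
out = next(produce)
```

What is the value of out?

Step 1: Trace through generator execution:
  Yield 1: x starts at 13, yield 13
  Yield 2: x = 13 * 3 = 39, yield 39
  Yield 3: x = 39 * 3 = 117, yield 117
Step 2: First next() gets 13, second next() gets the second value, third next() yields 117.
Therefore out = 117.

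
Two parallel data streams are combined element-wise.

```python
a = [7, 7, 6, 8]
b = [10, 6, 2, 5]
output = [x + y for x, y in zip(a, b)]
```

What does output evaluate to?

Step 1: Add corresponding elements:
  7 + 10 = 17
  7 + 6 = 13
  6 + 2 = 8
  8 + 5 = 13
Therefore output = [17, 13, 8, 13].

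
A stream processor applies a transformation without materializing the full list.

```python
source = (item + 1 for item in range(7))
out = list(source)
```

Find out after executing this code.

Step 1: For each item in range(7), compute item+1:
  item=0: 0+1 = 1
  item=1: 1+1 = 2
  item=2: 2+1 = 3
  item=3: 3+1 = 4
  item=4: 4+1 = 5
  item=5: 5+1 = 6
  item=6: 6+1 = 7
Therefore out = [1, 2, 3, 4, 5, 6, 7].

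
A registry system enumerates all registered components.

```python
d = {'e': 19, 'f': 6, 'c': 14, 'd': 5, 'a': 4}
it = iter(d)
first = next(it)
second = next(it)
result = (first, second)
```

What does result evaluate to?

Step 1: iter(d) iterates over keys: ['e', 'f', 'c', 'd', 'a'].
Step 2: first = next(it) = 'e', second = next(it) = 'f'.
Therefore result = ('e', 'f').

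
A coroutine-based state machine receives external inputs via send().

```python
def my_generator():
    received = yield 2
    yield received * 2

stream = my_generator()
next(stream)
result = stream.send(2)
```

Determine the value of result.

Step 1: next(stream) advances to first yield, producing 2.
Step 2: send(2) resumes, received = 2.
Step 3: yield received * 2 = 2 * 2 = 4.
Therefore result = 4.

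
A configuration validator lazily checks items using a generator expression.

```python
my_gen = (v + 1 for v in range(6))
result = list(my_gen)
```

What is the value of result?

Step 1: For each v in range(6), compute v+1:
  v=0: 0+1 = 1
  v=1: 1+1 = 2
  v=2: 2+1 = 3
  v=3: 3+1 = 4
  v=4: 4+1 = 5
  v=5: 5+1 = 6
Therefore result = [1, 2, 3, 4, 5, 6].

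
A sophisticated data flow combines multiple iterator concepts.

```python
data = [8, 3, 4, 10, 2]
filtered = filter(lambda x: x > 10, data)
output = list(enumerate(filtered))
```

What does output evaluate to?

Step 1: Filter [8, 3, 4, 10, 2] for > 10: [].
Step 2: enumerate re-indexes from 0: [].
Therefore output = [].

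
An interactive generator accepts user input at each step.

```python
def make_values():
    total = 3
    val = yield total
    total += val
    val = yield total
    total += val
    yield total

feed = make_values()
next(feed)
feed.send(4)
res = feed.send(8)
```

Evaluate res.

Step 1: next() -> yield total=3.
Step 2: send(4) -> val=4, total = 3+4 = 7, yield 7.
Step 3: send(8) -> val=8, total = 7+8 = 15, yield 15.
Therefore res = 15.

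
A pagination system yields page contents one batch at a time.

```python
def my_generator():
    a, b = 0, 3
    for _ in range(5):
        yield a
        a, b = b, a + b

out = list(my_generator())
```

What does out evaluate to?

Step 1: Fibonacci-like sequence starting with a=0, b=3:
  Iteration 1: yield a=0, then a,b = 3,3
  Iteration 2: yield a=3, then a,b = 3,6
  Iteration 3: yield a=3, then a,b = 6,9
  Iteration 4: yield a=6, then a,b = 9,15
  Iteration 5: yield a=9, then a,b = 15,24
Therefore out = [0, 3, 3, 6, 9].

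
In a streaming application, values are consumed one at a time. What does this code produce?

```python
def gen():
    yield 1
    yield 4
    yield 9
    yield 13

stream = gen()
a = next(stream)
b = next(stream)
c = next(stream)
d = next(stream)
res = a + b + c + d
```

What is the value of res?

Step 1: Create generator and consume all values:
  a = next(stream) = 1
  b = next(stream) = 4
  c = next(stream) = 9
  d = next(stream) = 13
Step 2: res = 1 + 4 + 9 + 13 = 27.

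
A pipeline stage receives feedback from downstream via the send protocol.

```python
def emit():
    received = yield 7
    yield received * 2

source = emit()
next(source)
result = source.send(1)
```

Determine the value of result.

Step 1: next(source) advances to first yield, producing 7.
Step 2: send(1) resumes, received = 1.
Step 3: yield received * 2 = 1 * 2 = 2.
Therefore result = 2.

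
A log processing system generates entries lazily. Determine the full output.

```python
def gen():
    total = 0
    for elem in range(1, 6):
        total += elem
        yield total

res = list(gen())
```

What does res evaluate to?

Step 1: Generator accumulates running sum:
  elem=1: total = 1, yield 1
  elem=2: total = 3, yield 3
  elem=3: total = 6, yield 6
  elem=4: total = 10, yield 10
  elem=5: total = 15, yield 15
Therefore res = [1, 3, 6, 10, 15].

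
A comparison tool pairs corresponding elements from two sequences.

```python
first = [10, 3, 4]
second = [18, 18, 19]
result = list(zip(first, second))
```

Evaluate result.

Step 1: zip pairs elements at same index:
  Index 0: (10, 18)
  Index 1: (3, 18)
  Index 2: (4, 19)
Therefore result = [(10, 18), (3, 18), (4, 19)].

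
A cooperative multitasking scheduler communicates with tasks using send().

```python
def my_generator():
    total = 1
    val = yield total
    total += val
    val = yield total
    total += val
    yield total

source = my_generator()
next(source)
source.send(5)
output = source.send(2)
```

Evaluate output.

Step 1: next() -> yield total=1.
Step 2: send(5) -> val=5, total = 1+5 = 6, yield 6.
Step 3: send(2) -> val=2, total = 6+2 = 8, yield 8.
Therefore output = 8.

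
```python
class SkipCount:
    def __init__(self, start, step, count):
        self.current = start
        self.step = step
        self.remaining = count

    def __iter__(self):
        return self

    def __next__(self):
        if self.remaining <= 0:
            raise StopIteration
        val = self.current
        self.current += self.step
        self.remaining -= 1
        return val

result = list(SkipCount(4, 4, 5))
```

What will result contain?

Step 1: SkipCount starts at 4, increments by 4, for 5 steps:
  Yield 4, then current += 4
  Yield 8, then current += 4
  Yield 12, then current += 4
  Yield 16, then current += 4
  Yield 20, then current += 4
Therefore result = [4, 8, 12, 16, 20].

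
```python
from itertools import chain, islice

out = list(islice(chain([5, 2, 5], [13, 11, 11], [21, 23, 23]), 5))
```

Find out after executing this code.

Step 1: chain([5, 2, 5], [13, 11, 11], [21, 23, 23]) = [5, 2, 5, 13, 11, 11, 21, 23, 23].
Step 2: islice takes first 5 elements: [5, 2, 5, 13, 11].
Therefore out = [5, 2, 5, 13, 11].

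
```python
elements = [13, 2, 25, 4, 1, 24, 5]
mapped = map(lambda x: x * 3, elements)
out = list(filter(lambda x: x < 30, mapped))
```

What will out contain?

Step 1: Map x * 3:
  13 -> 39
  2 -> 6
  25 -> 75
  4 -> 12
  1 -> 3
  24 -> 72
  5 -> 15
Step 2: Filter for < 30:
  39: removed
  6: kept
  75: removed
  12: kept
  3: kept
  72: removed
  15: kept
Therefore out = [6, 12, 3, 15].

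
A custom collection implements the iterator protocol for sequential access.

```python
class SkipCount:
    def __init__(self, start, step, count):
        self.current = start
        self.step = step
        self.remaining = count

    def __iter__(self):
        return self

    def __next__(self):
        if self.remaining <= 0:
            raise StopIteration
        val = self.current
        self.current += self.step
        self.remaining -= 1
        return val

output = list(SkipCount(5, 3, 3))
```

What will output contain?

Step 1: SkipCount starts at 5, increments by 3, for 3 steps:
  Yield 5, then current += 3
  Yield 8, then current += 3
  Yield 11, then current += 3
Therefore output = [5, 8, 11].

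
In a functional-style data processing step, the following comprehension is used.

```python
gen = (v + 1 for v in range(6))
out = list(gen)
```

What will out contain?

Step 1: For each v in range(6), compute v+1:
  v=0: 0+1 = 1
  v=1: 1+1 = 2
  v=2: 2+1 = 3
  v=3: 3+1 = 4
  v=4: 4+1 = 5
  v=5: 5+1 = 6
Therefore out = [1, 2, 3, 4, 5, 6].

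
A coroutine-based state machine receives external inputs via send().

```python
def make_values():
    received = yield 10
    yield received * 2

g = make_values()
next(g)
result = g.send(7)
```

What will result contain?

Step 1: next(g) advances to first yield, producing 10.
Step 2: send(7) resumes, received = 7.
Step 3: yield received * 2 = 7 * 2 = 14.
Therefore result = 14.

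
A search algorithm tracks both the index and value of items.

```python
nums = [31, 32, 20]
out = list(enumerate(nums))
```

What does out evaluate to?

Step 1: enumerate pairs each element with its index:
  (0, 31)
  (1, 32)
  (2, 20)
Therefore out = [(0, 31), (1, 32), (2, 20)].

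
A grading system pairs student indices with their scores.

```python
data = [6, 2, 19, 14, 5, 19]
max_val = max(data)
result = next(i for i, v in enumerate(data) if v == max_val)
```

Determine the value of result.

Step 1: max([6, 2, 19, 14, 5, 19]) = 19.
Step 2: Find first index where value == 19:
  Index 0: 6 != 19
  Index 1: 2 != 19
  Index 2: 19 == 19, found!
Therefore result = 2.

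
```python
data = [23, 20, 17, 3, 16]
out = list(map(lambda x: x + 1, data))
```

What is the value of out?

Step 1: Apply lambda x: x + 1 to each element:
  23 -> 24
  20 -> 21
  17 -> 18
  3 -> 4
  16 -> 17
Therefore out = [24, 21, 18, 4, 17].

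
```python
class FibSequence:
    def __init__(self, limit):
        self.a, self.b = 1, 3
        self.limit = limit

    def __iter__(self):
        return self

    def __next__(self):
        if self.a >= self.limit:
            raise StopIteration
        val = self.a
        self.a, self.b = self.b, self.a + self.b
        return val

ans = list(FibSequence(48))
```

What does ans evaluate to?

Step 1: Fibonacci-like sequence (a=1, b=3) until >= 48:
  Yield 1, then a,b = 3,4
  Yield 3, then a,b = 4,7
  Yield 4, then a,b = 7,11
  Yield 7, then a,b = 11,18
  Yield 11, then a,b = 18,29
  Yield 18, then a,b = 29,47
  Yield 29, then a,b = 47,76
  Yield 47, then a,b = 76,123
Step 2: 76 >= 48, stop.
Therefore ans = [1, 3, 4, 7, 11, 18, 29, 47].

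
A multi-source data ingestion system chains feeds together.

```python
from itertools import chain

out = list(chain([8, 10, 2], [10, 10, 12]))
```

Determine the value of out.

Step 1: chain() concatenates iterables: [8, 10, 2] + [10, 10, 12].
Therefore out = [8, 10, 2, 10, 10, 12].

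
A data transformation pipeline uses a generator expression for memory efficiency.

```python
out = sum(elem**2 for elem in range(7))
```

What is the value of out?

Step 1: Compute elem**2 for each elem in range(7):
  elem=0: 0**2 = 0
  elem=1: 1**2 = 1
  elem=2: 2**2 = 4
  elem=3: 3**2 = 9
  elem=4: 4**2 = 16
  elem=5: 5**2 = 25
  elem=6: 6**2 = 36
Step 2: sum = 0 + 1 + 4 + 9 + 16 + 25 + 36 = 91.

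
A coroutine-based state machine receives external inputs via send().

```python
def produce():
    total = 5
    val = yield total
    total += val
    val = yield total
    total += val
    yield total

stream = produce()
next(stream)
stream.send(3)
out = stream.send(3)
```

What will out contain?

Step 1: next() -> yield total=5.
Step 2: send(3) -> val=3, total = 5+3 = 8, yield 8.
Step 3: send(3) -> val=3, total = 8+3 = 11, yield 11.
Therefore out = 11.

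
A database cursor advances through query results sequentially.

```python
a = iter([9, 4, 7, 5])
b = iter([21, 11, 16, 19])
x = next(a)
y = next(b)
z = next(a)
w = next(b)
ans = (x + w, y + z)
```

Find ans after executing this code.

Step 1: a iterates [9, 4, 7, 5], b iterates [21, 11, 16, 19].
Step 2: x = next(a) = 9, y = next(b) = 21.
Step 3: z = next(a) = 4, w = next(b) = 11.
Step 4: ans = (9 + 11, 21 + 4) = (20, 25).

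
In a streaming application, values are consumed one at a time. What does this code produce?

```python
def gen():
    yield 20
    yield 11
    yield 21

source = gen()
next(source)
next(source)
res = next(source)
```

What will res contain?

Step 1: gen() creates a generator.
Step 2: next(source) yields 20 (consumed and discarded).
Step 3: next(source) yields 11 (consumed and discarded).
Step 4: next(source) yields 21, assigned to res.
Therefore res = 21.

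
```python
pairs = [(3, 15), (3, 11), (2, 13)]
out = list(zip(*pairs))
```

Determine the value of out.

Step 1: zip(*pairs) transposes: unzips [(3, 15), (3, 11), (2, 13)] into separate sequences.
Step 2: First elements: (3, 3, 2), second elements: (15, 11, 13).
Therefore out = [(3, 3, 2), (15, 11, 13)].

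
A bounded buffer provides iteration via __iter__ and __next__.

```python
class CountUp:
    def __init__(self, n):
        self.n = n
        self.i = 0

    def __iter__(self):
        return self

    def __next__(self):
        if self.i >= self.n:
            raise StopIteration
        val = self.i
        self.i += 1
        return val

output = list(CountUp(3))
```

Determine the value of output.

Step 1: CountUp(3) creates an iterator counting 0 to 2.
Step 2: list() consumes all values: [0, 1, 2].
Therefore output = [0, 1, 2].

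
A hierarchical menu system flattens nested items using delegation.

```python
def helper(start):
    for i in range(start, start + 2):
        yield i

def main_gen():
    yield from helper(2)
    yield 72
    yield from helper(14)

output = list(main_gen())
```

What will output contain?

Step 1: main_gen() delegates to helper(2):
  yield 2
  yield 3
Step 2: yield 72
Step 3: Delegates to helper(14):
  yield 14
  yield 15
Therefore output = [2, 3, 72, 14, 15].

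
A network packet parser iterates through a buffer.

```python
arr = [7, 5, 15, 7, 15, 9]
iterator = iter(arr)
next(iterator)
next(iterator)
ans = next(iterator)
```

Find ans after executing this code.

Step 1: Create iterator over [7, 5, 15, 7, 15, 9].
Step 2: next() consumes 7.
Step 3: next() consumes 5.
Step 4: next() returns 15.
Therefore ans = 15.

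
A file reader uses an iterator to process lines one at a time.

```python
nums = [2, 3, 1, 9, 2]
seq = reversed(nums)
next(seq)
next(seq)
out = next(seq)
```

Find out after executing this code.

Step 1: reversed([2, 3, 1, 9, 2]) gives iterator: [2, 9, 1, 3, 2].
Step 2: First next() = 2, second next() = 9.
Step 3: Third next() = 1.
Therefore out = 1.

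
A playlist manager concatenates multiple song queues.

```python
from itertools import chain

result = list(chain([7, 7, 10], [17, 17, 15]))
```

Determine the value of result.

Step 1: chain() concatenates iterables: [7, 7, 10] + [17, 17, 15].
Therefore result = [7, 7, 10, 17, 17, 15].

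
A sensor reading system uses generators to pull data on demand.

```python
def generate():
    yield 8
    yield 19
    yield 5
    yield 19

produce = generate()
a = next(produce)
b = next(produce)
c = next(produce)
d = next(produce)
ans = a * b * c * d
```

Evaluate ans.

Step 1: Create generator and consume all values:
  a = next(produce) = 8
  b = next(produce) = 19
  c = next(produce) = 5
  d = next(produce) = 19
Step 2: ans = 8 * 19 * 5 * 19 = 14440.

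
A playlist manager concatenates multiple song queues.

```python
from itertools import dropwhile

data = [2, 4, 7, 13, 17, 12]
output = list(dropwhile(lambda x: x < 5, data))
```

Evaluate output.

Step 1: dropwhile drops elements while < 5:
  2 < 5: dropped
  4 < 5: dropped
  7: kept (dropping stopped)
Step 2: Remaining elements kept regardless of condition.
Therefore output = [7, 13, 17, 12].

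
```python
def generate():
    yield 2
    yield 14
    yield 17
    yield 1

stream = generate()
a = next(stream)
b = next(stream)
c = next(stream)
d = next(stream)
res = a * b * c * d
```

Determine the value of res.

Step 1: Create generator and consume all values:
  a = next(stream) = 2
  b = next(stream) = 14
  c = next(stream) = 17
  d = next(stream) = 1
Step 2: res = 2 * 14 * 17 * 1 = 476.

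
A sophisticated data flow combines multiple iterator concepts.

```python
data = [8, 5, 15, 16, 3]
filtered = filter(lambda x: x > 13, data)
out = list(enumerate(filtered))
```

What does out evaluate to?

Step 1: Filter [8, 5, 15, 16, 3] for > 13: [15, 16].
Step 2: enumerate re-indexes from 0: [(0, 15), (1, 16)].
Therefore out = [(0, 15), (1, 16)].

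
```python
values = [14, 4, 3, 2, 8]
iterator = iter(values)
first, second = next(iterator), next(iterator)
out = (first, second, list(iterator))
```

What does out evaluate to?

Step 1: Create iterator over [14, 4, 3, 2, 8].
Step 2: first = 14, second = 4.
Step 3: Remaining elements: [3, 2, 8].
Therefore out = (14, 4, [3, 2, 8]).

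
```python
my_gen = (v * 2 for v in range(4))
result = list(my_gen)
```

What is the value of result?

Step 1: For each v in range(4), compute v*2:
  v=0: 0*2 = 0
  v=1: 1*2 = 2
  v=2: 2*2 = 4
  v=3: 3*2 = 6
Therefore result = [0, 2, 4, 6].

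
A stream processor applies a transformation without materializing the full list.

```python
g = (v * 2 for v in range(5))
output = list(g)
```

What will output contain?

Step 1: For each v in range(5), compute v*2:
  v=0: 0*2 = 0
  v=1: 1*2 = 2
  v=2: 2*2 = 4
  v=3: 3*2 = 6
  v=4: 4*2 = 8
Therefore output = [0, 2, 4, 6, 8].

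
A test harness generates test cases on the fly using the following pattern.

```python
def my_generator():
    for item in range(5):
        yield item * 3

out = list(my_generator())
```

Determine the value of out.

Step 1: For each item in range(5), yield item * 3:
  item=0: yield 0 * 3 = 0
  item=1: yield 1 * 3 = 3
  item=2: yield 2 * 3 = 6
  item=3: yield 3 * 3 = 9
  item=4: yield 4 * 3 = 12
Therefore out = [0, 3, 6, 9, 12].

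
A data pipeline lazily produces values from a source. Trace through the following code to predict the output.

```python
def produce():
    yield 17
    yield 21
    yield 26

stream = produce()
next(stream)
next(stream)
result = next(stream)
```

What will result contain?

Step 1: produce() creates a generator.
Step 2: next(stream) yields 17 (consumed and discarded).
Step 3: next(stream) yields 21 (consumed and discarded).
Step 4: next(stream) yields 26, assigned to result.
Therefore result = 26.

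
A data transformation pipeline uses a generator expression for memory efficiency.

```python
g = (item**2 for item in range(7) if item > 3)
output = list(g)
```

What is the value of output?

Step 1: For range(7), keep item > 3, then square:
  item=0: 0 <= 3, excluded
  item=1: 1 <= 3, excluded
  item=2: 2 <= 3, excluded
  item=3: 3 <= 3, excluded
  item=4: 4 > 3, yield 4**2 = 16
  item=5: 5 > 3, yield 5**2 = 25
  item=6: 6 > 3, yield 6**2 = 36
Therefore output = [16, 25, 36].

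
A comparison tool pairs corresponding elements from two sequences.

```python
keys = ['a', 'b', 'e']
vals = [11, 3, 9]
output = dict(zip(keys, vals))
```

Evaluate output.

Step 1: zip pairs keys with values:
  'a' -> 11
  'b' -> 3
  'e' -> 9
Therefore output = {'a': 11, 'b': 3, 'e': 9}.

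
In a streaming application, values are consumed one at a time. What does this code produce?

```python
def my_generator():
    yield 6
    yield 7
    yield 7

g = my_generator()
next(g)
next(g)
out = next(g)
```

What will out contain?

Step 1: my_generator() creates a generator.
Step 2: next(g) yields 6 (consumed and discarded).
Step 3: next(g) yields 7 (consumed and discarded).
Step 4: next(g) yields 7, assigned to out.
Therefore out = 7.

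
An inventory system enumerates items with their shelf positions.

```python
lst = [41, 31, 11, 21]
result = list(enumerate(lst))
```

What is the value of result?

Step 1: enumerate pairs each element with its index:
  (0, 41)
  (1, 31)
  (2, 11)
  (3, 21)
Therefore result = [(0, 41), (1, 31), (2, 11), (3, 21)].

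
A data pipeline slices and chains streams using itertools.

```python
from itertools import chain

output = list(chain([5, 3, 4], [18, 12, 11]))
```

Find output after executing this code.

Step 1: chain() concatenates iterables: [5, 3, 4] + [18, 12, 11].
Therefore output = [5, 3, 4, 18, 12, 11].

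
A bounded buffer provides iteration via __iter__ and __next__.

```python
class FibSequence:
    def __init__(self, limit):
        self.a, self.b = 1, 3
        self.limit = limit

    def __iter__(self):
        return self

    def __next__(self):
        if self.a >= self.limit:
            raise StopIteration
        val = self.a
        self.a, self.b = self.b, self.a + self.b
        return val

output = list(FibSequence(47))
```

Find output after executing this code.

Step 1: Fibonacci-like sequence (a=1, b=3) until >= 47:
  Yield 1, then a,b = 3,4
  Yield 3, then a,b = 4,7
  Yield 4, then a,b = 7,11
  Yield 7, then a,b = 11,18
  Yield 11, then a,b = 18,29
  Yield 18, then a,b = 29,47
  Yield 29, then a,b = 47,76
Step 2: 47 >= 47, stop.
Therefore output = [1, 3, 4, 7, 11, 18, 29].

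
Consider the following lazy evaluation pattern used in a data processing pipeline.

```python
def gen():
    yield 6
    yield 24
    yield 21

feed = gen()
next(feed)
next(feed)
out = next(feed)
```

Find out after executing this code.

Step 1: gen() creates a generator.
Step 2: next(feed) yields 6 (consumed and discarded).
Step 3: next(feed) yields 24 (consumed and discarded).
Step 4: next(feed) yields 21, assigned to out.
Therefore out = 21.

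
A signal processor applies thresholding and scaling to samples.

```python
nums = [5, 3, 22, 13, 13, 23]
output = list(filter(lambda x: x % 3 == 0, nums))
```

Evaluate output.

Step 1: Filter elements divisible by 3:
  5 % 3 = 2: removed
  3 % 3 = 0: kept
  22 % 3 = 1: removed
  13 % 3 = 1: removed
  13 % 3 = 1: removed
  23 % 3 = 2: removed
Therefore output = [3].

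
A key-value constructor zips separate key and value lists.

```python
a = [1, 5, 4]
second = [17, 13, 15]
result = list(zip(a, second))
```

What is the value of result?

Step 1: zip pairs elements at same index:
  Index 0: (1, 17)
  Index 1: (5, 13)
  Index 2: (4, 15)
Therefore result = [(1, 17), (5, 13), (4, 15)].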